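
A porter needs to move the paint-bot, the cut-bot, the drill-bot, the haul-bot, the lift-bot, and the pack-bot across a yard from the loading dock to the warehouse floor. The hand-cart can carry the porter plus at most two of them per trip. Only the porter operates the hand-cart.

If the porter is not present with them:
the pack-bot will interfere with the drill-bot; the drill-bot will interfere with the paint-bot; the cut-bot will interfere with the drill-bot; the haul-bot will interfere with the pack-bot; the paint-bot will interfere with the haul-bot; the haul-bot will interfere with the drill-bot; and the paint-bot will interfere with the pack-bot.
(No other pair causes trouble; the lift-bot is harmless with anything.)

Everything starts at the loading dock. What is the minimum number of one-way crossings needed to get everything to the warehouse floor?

Whatever the first load, the items left behind include a forbidden pair without the porter. No opening move is safe, so no plan exists.

impossible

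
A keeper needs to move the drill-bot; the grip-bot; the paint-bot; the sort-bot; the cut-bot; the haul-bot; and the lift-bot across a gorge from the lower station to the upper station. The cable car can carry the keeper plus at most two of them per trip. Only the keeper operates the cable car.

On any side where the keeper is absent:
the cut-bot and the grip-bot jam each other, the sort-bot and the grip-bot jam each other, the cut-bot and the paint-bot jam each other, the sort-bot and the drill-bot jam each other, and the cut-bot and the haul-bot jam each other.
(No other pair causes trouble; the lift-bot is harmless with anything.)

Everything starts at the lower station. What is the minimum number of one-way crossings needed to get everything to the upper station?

9

Counting alone: the keeper can take at most 2 across per trip to the upper station, so moving all 7 needs at least 4 loaded trips out, with a return between consecutive ones — at least 7 crossings.
The safety rule pushes this higher. Following every safe sequence of crossings, the most of the 7 that can be at the upper station as the cable car arrives there on crossing 7 is 6 — never all 7.
So no plan with fewer than 9 crossings exists, and this one achieves 9:
1. Keeper goes to the upper station with the cut-bot and the sort-bot.  [the lower station: the drill-bot, the grip-bot, the haul-bot, the lift-bot, the paint-bot | the upper station: the cut-bot, the sort-bot]
2. Keeper goes back to the lower station alone.  [the lower station: the drill-bot, the grip-bot, the haul-bot, the lift-bot, the paint-bot | the upper station: the cut-bot, the sort-bot]
3. Keeper goes to the upper station with the drill-bot.  [the lower station: the grip-bot, the haul-bot, the lift-bot, the paint-bot | the upper station: the cut-bot, the drill-bot, the sort-bot]
4. Keeper goes back to the lower station with the sort-bot.  [the lower station: the grip-bot, the haul-bot, the lift-bot, the paint-bot, the sort-bot | the upper station: the cut-bot, the drill-bot]
5. Keeper goes to the upper station with the grip-bot and the paint-bot.  [the lower station: the haul-bot, the lift-bot, the sort-bot | the upper station: the cut-bot, the drill-bot, the grip-bot, the paint-bot]
6. Keeper goes back to the lower station with the cut-bot.  [the lower station: the cut-bot, the haul-bot, the lift-bot, the sort-bot | the upper station: the drill-bot, the grip-bot, the paint-bot]
7. Keeper goes to the upper station with the haul-bot and the lift-bot.  [the lower station: the cut-bot, the sort-bot | the upper station: the drill-bot, the grip-bot, the haul-bot, the lift-bot, the paint-bot]
8. Keeper goes back to the lower station alone.  [the lower station: the cut-bot, the sort-bot | the upper station: the drill-bot, the grip-bot, the haul-bot, the lift-bot, the paint-bot]
9. Keeper goes to the upper station with the cut-bot and the sort-bot.  [the lower station: — | the upper station: the cut-bot, the drill-bot, the grip-bot, the haul-bot, the lift-bot, the paint-bot, the sort-bot]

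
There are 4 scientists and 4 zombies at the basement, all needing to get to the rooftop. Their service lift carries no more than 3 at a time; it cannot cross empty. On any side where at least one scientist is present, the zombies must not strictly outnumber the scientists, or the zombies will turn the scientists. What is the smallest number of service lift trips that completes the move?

Counting alone: each trip to the rooftop takes at most 3 across and each return brings at least 1 back, so after t trips out (and t−1 returns) at most 3t − (t−1) of the 8 are across; that first reaches 8 at t = 4, so at least 7 crossings are needed.
The safety rule pushes this higher. Following every safe sequence of crossings, the most of the 8 that can be at the rooftop as the service lift arrives there on crossing 7 is 7 — never all 8.
So no plan with fewer than 9 crossings exists, and this one achieves 9:
1. 2 zombies → the rooftop.  (the basement: 4S 2Z; the rooftop: 0S 2Z)
2. 1 zombie ← the basement.  (the basement: 4S 3Z; the rooftop: 0S 1Z)
3. 3 zombies → the rooftop.  (the basement: 4S 0Z; the rooftop: 0S 4Z)
4. 1 zombie ← the basement.  (the basement: 4S 1Z; the rooftop: 0S 3Z)
5. 3 scientists → the rooftop.  (the basement: 1S 1Z; the rooftop: 3S 3Z)
6. 1 scientist and 1 zombie ← the basement.  (the basement: 2S 2Z; the rooftop: 2S 2Z)
7. 2 scientists → the rooftop.  (the basement: 0S 2Z; the rooftop: 4S 2Z)
8. 1 zombie ← the basement.  (the basement: 0S 3Z; the rooftop: 4S 1Z)
9. 3 zombies → the rooftop.  (the basement: 0S 0Z; the rooftop: 4S 4Z)

9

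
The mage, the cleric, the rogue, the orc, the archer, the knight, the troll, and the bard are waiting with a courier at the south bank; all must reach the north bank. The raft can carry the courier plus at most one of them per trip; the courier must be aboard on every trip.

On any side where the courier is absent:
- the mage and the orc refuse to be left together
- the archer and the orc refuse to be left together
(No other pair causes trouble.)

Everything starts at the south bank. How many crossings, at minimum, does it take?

17

Counting alone: the courier can take at most 1 across per trip to the north bank, so moving all 8 needs at least 8 loaded trips out, with a return between consecutive ones — at least 15 crossings.
The safety rule pushes this higher. Following every safe sequence of crossings, the most of the 8 that can be at the north bank as the raft arrives there on crossing 15 is 7 — never all 8.
So no plan with fewer than 17 crossings exists, and this one achieves 17:
1. Courier goes to the north bank with the orc.
2. Courier goes back to the south bank alone.
3. Courier goes to the north bank with the mage.
4. Courier goes back to the south bank with the orc.
5. Courier goes to the north bank with the archer.
6. Courier goes back to the south bank alone.
7. Courier goes to the north bank with the cleric.
8. Courier goes back to the south bank alone.
9. Courier goes to the north bank with the rogue.
10. Courier goes back to the south bank alone.
11. Courier goes to the north bank with the knight.
12. Courier goes back to the south bank alone.
13. Courier goes to the north bank with the troll.
14. Courier goes back to the south bank alone.
15. Courier goes to the north bank with the bard.
16. Courier goes back to the south bank alone.
17. Courier goes to the north bank with the orc.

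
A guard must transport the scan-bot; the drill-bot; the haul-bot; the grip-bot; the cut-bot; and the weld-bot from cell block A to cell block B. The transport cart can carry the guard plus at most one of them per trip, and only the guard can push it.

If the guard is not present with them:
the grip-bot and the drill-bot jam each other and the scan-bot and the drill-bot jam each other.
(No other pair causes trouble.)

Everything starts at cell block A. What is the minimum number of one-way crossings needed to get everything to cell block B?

13

Counting alone: the guard can take at most 1 across per trip to cell block B, so moving all 6 needs at least 6 loaded trips out, with a return between consecutive ones — at least 11 crossings.
The safety rule pushes this higher. Following every safe sequence of crossings, the most of the 6 that can be at cell block B as the transport cart arrives there on crossing 11 is 5 — never all 6.
So no plan with fewer than 13 crossings exists, and this one achieves 13:
1. Guard goes to cell block B with the drill-bot.  [cell block A: the cut-bot, the grip-bot, the haul-bot, the scan-bot, the weld-bot | cell block B: the drill-bot]
2. Guard goes back to cell block A alone.  [cell block A: the cut-bot, the grip-bot, the haul-bot, the scan-bot, the weld-bot | cell block B: the drill-bot]
3. Guard goes to cell block B with the scan-bot.  [cell block A: the cut-bot, the grip-bot, the haul-bot, the weld-bot | cell block B: the drill-bot, the scan-bot]
4. Guard goes back to cell block A with the drill-bot.  [cell block A: the cut-bot, the drill-bot, the grip-bot, the haul-bot, the weld-bot | cell block B: the scan-bot]
5. Guard goes to cell block B with the grip-bot.  [cell block A: the cut-bot, the drill-bot, the haul-bot, the weld-bot | cell block B: the grip-bot, the scan-bot]
6. Guard goes back to cell block A alone.  [cell block A: the cut-bot, the drill-bot, the haul-bot, the weld-bot | cell block B: the grip-bot, the scan-bot]
7. Guard goes to cell block B with the haul-bot.  [cell block A: the cut-bot, the drill-bot, the weld-bot | cell block B: the grip-bot, the haul-bot, the scan-bot]
8. Guard goes back to cell block A alone.  [cell block A: the cut-bot, the drill-bot, the weld-bot | cell block B: the grip-bot, the haul-bot, the scan-bot]
9. Guard goes to cell block B with the cut-bot.  [cell block A: the drill-bot, the weld-bot | cell block B: the cut-bot, the grip-bot, the haul-bot, the scan-bot]
10. Guard goes back to cell block A alone.  [cell block A: the drill-bot, the weld-bot | cell block B: the cut-bot, the grip-bot, the haul-bot, the scan-bot]
11. Guard goes to cell block B with the weld-bot.  [cell block A: the drill-bot | cell block B: the cut-bot, the grip-bot, the haul-bot, the scan-bot, the weld-bot]
12. Guard goes back to cell block A alone.  [cell block A: the drill-bot | cell block B: the cut-bot, the grip-bot, the haul-bot, the scan-bot, the weld-bot]
13. Guard goes to cell block B with the drill-bot.  [cell block A: — | cell block B: the cut-bot, the drill-bot, the grip-bot, the haul-bot, the scan-bot, the weld-bot]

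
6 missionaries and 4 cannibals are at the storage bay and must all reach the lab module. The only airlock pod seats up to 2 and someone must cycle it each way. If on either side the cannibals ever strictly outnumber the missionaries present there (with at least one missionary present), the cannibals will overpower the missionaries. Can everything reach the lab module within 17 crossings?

Yes

Yes — this plan uses 17 crossings (≤ 17):
1. 2 cannibals → the lab module.  (the storage bay: 6M 2C; the lab module: 0M 2C)
2. 1 cannibal ← the storage bay.  (the storage bay: 6M 3C; the lab module: 0M 1C)
3. 2 cannibals → the lab module.  (the storage bay: 6M 1C; the lab module: 0M 3C)
4. 1 cannibal ← the storage bay.  (the storage bay: 6M 2C; the lab module: 0M 2C)
5. 2 missionaries → the lab module.  (the storage bay: 4M 2C; the lab module: 2M 2C)
6. 1 cannibal ← the storage bay.  (the storage bay: 4M 3C; the lab module: 2M 1C)
7. 1 missionary and 1 cannibal → the lab module.  (the storage bay: 3M 2C; the lab module: 3M 2C)
8. 1 cannibal ← the storage bay.  (the storage bay: 3M 3C; the lab module: 3M 1C)
9. 2 cannibals → the lab module.  (the storage bay: 3M 1C; the lab module: 3M 3C)
10. 1 cannibal ← the storage bay.  (the storage bay: 3M 2C; the lab module: 3M 2C)
11. 1 missionary and 1 cannibal → the lab module.  (the storage bay: 2M 1C; the lab module: 4M 3C)
12. 1 cannibal ← the storage bay.  (the storage bay: 2M 2C; the lab module: 4M 2C)
13. 2 cannibals → the lab module.  (the storage bay: 2M 0C; the lab module: 4M 4C)
14. 1 cannibal ← the storage bay.  (the storage bay: 2M 1C; the lab module: 4M 3C)
15. 1 missionary and 1 cannibal → the lab module.  (the storage bay: 1M 0C; the lab module: 5M 4C)
16. 1 cannibal ← the storage bay.  (the storage bay: 1M 1C; the lab module: 5M 3C)
17. 1 missionary and 1 cannibal → the lab module.  (the storage bay: 0M 0C; the lab module: 6M 4C)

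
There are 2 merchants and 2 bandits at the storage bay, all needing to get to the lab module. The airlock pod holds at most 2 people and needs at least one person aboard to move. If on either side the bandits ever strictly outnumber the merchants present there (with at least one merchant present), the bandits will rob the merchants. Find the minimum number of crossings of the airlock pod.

5

Counting alone: each trip to the lab module takes at most 2 across and each return brings at least 1 back, so after t trips out (and t−1 returns) at most 2t − (t−1) of the 4 are across; that first reaches 4 at t = 3, so at least 5 crossings are needed.
The plan below uses exactly 5 crossings, so it is optimal:
1. 2 bandits → the lab module.  (the storage bay: 2M 0B; the lab module: 0M 2B)
2. 1 bandit ← the storage bay.  (the storage bay: 2M 1B; the lab module: 0M 1B)
3. 2 merchants → the lab module.  (the storage bay: 0M 1B; the lab module: 2M 1B)
4. 1 bandit ← the storage bay.  (the storage bay: 0M 2B; the lab module: 2M 0B)
5. 2 bandits → the lab module.  (the storage bay: 0M 0B; the lab module: 2M 2B)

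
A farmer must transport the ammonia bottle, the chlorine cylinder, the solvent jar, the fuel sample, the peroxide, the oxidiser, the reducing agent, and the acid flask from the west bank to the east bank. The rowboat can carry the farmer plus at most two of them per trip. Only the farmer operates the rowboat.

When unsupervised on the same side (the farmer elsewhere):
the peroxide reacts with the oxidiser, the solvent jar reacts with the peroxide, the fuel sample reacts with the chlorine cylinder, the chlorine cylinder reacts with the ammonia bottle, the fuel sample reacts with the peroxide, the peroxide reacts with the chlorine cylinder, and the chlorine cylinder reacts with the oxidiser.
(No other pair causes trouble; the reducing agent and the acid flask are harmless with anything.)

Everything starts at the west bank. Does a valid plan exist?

1. Farmer goes to the east bank with the chlorine cylinder and the peroxide.  [the west bank: the acid flask, the ammonia bottle, the fuel sample, the oxidiser, the reducing agent, the solvent jar | the east bank: the chlorine cylinder, the peroxide]
2. Farmer goes back to the west bank with the chlorine cylinder.  [the west bank: the acid flask, the ammonia bottle, the chlorine cylinder, the fuel sample, the oxidiser, the reducing agent, the solvent jar | the east bank: the peroxide]
3. Farmer goes to the east bank with the ammonia bottle and the chlorine cylinder.  [the west bank: the acid flask, the fuel sample, the oxidiser, the reducing agent, the solvent jar | the east bank: the ammonia bottle, the chlorine cylinder, the peroxide]
4. Farmer goes back to the west bank with the chlorine cylinder.  [the west bank: the acid flask, the chlorine cylinder, the fuel sample, the oxidiser, the reducing agent, the solvent jar | the east bank: the ammonia bottle, the peroxide]
5. Farmer goes to the east bank with the chlorine cylinder and the reducing agent.  [the west bank: the acid flask, the fuel sample, the oxidiser, the solvent jar | the east bank: the ammonia bottle, the chlorine cylinder, the peroxide, the reducing agent]
6. Farmer goes back to the west bank with the chlorine cylinder.  [the west bank: the acid flask, the chlorine cylinder, the fuel sample, the oxidiser, the solvent jar | the east bank: the ammonia bottle, the peroxide, the reducing agent]
7. Farmer goes to the east bank with the acid flask and the chlorine cylinder.  [the west bank: the fuel sample, the oxidiser, the solvent jar | the east bank: the acid flask, the ammonia bottle, the chlorine cylinder, the peroxide, the reducing agent]
8. Farmer goes back to the west bank with the chlorine cylinder.  [the west bank: the chlorine cylinder, the fuel sample, the oxidiser, the solvent jar | the east bank: the acid flask, the ammonia bottle, the peroxide, the reducing agent]
9. Farmer goes to the east bank with the fuel sample and the oxidiser.  [the west bank: the chlorine cylinder, the solvent jar | the east bank: the acid flask, the ammonia bottle, the fuel sample, the oxidiser, the peroxide, the reducing agent]
10. Farmer goes back to the west bank with the peroxide.  [the west bank: the chlorine cylinder, the peroxide, the solvent jar | the east bank: the acid flask, the ammonia bottle, the fuel sample, the oxidiser, the reducing agent]
11. Farmer goes to the east bank with the chlorine cylinder and the solvent jar.  [the west bank: the peroxide | the east bank: the acid flask, the ammonia bottle, the chlorine cylinder, the fuel sample, the oxidiser, the reducing agent, the solvent jar]
12. Farmer goes back to the west bank with the chlorine cylinder.  [the west bank: the chlorine cylinder, the peroxide | the east bank: the acid flask, the ammonia bottle, the fuel sample, the oxidiser, the reducing agent, the solvent jar]
13. Farmer goes to the east bank with the chlorine cylinder and the peroxide.  [the west bank: — | the east bank: the acid flask, the ammonia bottle, the chlorine cylinder, the fuel sample, the oxidiser, the peroxide, the reducing agent, the solvent jar]

Yes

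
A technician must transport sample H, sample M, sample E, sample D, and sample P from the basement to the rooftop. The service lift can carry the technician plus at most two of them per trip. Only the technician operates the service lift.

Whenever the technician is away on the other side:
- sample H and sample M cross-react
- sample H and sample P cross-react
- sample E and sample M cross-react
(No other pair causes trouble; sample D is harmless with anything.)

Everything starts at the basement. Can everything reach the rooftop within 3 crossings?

Counting alone: the technician can take at most 2 across per trip to the rooftop, so moving all 5 needs at least 3 loaded trips out, with a return between consecutive ones — at least 5 crossings.
Since 3 < 5, 3 crossings cannot be enough. (The shortest complete plan in fact takes 5:)
1. Technician goes to the rooftop with sample H and sample M.  [the basement: sample D, sample E, sample P | the rooftop: sample H, sample M]
2. Technician goes back to the basement with sample H.  [the basement: sample D, sample E, sample H, sample P | the rooftop: sample M]
3. Technician goes to the rooftop with sample D and sample P.  [the basement: sample E, sample H | the rooftop: sample D, sample M, sample P]
4. Technician goes back to the basement alone.  [the basement: sample E, sample H | the rooftop: sample D, sample M, sample P]
5. Technician goes to the rooftop with sample E and sample H.  [the basement: — | the rooftop: sample D, sample E, sample H, sample M, sample P]

No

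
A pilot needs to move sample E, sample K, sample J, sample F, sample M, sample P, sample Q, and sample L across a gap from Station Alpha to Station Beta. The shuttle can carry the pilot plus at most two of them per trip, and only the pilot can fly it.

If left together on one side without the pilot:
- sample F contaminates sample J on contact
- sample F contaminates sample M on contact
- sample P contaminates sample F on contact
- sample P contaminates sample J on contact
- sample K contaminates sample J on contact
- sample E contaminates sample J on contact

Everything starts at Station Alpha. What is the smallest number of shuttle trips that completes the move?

Counting alone: the pilot can take at most 2 across per trip to Station Beta, so moving all 8 needs at least 4 loaded trips out, with a return between consecutive ones — at least 7 crossings.
The safety rule pushes this higher. Following every safe sequence of crossings, the most of the 8 that can be at Station Beta as the shuttle arrives there on crossings 7, 9, 11 is 5, 6, 7 respectively — never all 8.
So no plan with fewer than 13 crossings exists, and this one achieves 13:
1. Pilot goes to Station Beta with sample F and sample J.
2. Pilot goes back to Station Alpha with sample J.
3. Pilot goes to Station Beta with sample E and sample J.
4. Pilot goes back to Station Alpha with sample J.
5. Pilot goes to Station Beta with sample J and sample K.
6. Pilot goes back to Station Alpha with sample J.
7. Pilot goes to Station Beta with sample J and sample Q.
8. Pilot goes back to Station Alpha with sample J.
9. Pilot goes to Station Beta with sample J and sample L.
10. Pilot goes back to Station Alpha with sample J.
11. Pilot goes to Station Beta with sample M and sample P.
12. Pilot goes back to Station Alpha with sample F.
13. Pilot goes to Station Beta with sample F and sample J.

13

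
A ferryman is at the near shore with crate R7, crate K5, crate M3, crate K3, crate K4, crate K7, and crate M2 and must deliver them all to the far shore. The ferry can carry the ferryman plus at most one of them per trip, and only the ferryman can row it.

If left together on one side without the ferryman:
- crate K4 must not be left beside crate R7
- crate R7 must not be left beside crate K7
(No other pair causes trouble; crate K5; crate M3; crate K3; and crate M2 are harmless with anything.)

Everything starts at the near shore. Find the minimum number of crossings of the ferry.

Counting alone: the ferryman can take at most 1 across per trip to the far shore, so moving all 7 needs at least 7 loaded trips out, with a return between consecutive ones — at least 13 crossings.
The safety rule pushes this higher. Following every safe sequence of crossings, the most of the 7 that can be at the far shore as the ferry arrives there on crossing 13 is 6 — never all 7.
So no plan with fewer than 15 crossings exists, and this one achieves 15:
1. Ferryman goes to the far shore with crate R7.
2. Ferryman goes back to the near shore alone.
3. Ferryman goes to the far shore with crate K5.
4. Ferryman goes back to the near shore alone.
5. Ferryman goes to the far shore with crate M3.
6. Ferryman goes back to the near shore alone.
7. Ferryman goes to the far shore with crate K3.
8. Ferryman goes back to the near shore alone.
9. Ferryman goes to the far shore with crate K4.
10. Ferryman goes back to the near shore with crate R7.
11. Ferryman goes to the far shore with crate K7.
12. Ferryman goes back to the near shore alone.
13. Ferryman goes to the far shore with crate M2.
14. Ferryman goes back to the near shore alone.
15. Ferryman goes to the far shore with crate R7.

15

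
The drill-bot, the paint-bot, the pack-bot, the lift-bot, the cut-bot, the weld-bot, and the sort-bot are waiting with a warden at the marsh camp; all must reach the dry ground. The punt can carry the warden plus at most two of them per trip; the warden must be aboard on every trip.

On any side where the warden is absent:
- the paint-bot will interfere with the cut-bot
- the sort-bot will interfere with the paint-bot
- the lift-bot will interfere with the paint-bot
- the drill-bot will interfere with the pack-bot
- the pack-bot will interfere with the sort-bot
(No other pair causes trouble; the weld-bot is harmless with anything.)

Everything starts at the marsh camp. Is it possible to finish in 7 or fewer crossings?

Counting alone: the warden can take at most 2 across per trip to the dry ground, so moving all 7 needs at least 4 loaded trips out, with a return between consecutive ones — at least 7 crossings.
The safety rule pushes this higher. Following every safe sequence of crossings, the most of the 7 that can be at the dry ground as the punt arrives there on crossing 7 is 6 — never all 7.
So the move cannot be finished within 7 crossings. (The shortest complete plan takes 9:)
1. Warden goes to the dry ground with the pack-bot and the paint-bot.  [the marsh camp: the cut-bot, the drill-bot, the lift-bot, the sort-bot, the weld-bot | the dry ground: the pack-bot, the paint-bot]
2. Warden goes back to the marsh camp alone.  [the marsh camp: the cut-bot, the drill-bot, the lift-bot, the sort-bot, the weld-bot | the dry ground: the pack-bot, the paint-bot]
3. Warden goes to the dry ground with the drill-bot.  [the marsh camp: the cut-bot, the lift-bot, the sort-bot, the weld-bot | the dry ground: the drill-bot, the pack-bot, the paint-bot]
4. Warden goes back to the marsh camp with the pack-bot.  [the marsh camp: the cut-bot, the lift-bot, the pack-bot, the sort-bot, the weld-bot | the dry ground: the drill-bot, the paint-bot]
5. Warden goes to the dry ground with the lift-bot and the sort-bot.  [the marsh camp: the cut-bot, the pack-bot, the weld-bot | the dry ground: the drill-bot, the lift-bot, the paint-bot, the sort-bot]
6. Warden goes back to the marsh camp with the paint-bot.  [the marsh camp: the cut-bot, the pack-bot, the paint-bot, the weld-bot | the dry ground: the drill-bot, the lift-bot, the sort-bot]
7. Warden goes to the dry ground with the cut-bot and the weld-bot.  [the marsh camp: the pack-bot, the paint-bot | the dry ground: the cut-bot, the drill-bot, the lift-bot, the sort-bot, the weld-bot]
8. Warden goes back to the marsh camp alone.  [the marsh camp: the pack-bot, the paint-bot | the dry ground: the cut-bot, the drill-bot, the lift-bot, the sort-bot, the weld-bot]
9. Warden goes to the dry ground with the pack-bot and the paint-bot.  [the marsh camp: — | the dry ground: the cut-bot, the drill-bot, the lift-bot, the pack-bot, the paint-bot, the sort-bot, the weld-bot]

No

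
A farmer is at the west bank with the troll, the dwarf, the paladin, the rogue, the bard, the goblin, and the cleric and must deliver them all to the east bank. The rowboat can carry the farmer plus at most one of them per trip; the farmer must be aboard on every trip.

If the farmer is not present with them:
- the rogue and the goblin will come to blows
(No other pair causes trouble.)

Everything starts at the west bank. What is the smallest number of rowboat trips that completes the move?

Counting alone: the farmer can take at most 1 across per trip to the east bank, so moving all 7 needs at least 7 loaded trips out, with a return between consecutive ones — at least 13 crossings.
The plan below uses exactly 13 crossings, so it is optimal:
1. Farmer goes to the east bank with the rogue.  [the west bank: the bard, the cleric, the dwarf, the goblin, the paladin, the troll | the east bank: the rogue]
2. Farmer goes back to the west bank alone.  [the west bank: the bard, the cleric, the dwarf, the goblin, the paladin, the troll | the east bank: the rogue]
3. Farmer goes to the east bank with the troll.  [the west bank: the bard, the cleric, the dwarf, the goblin, the paladin | the east bank: the rogue, the troll]
4. Farmer goes back to the west bank alone.  [the west bank: the bard, the cleric, the dwarf, the goblin, the paladin | the east bank: the rogue, the troll]
5. Farmer goes to the east bank with the dwarf.  [the west bank: the bard, the cleric, the goblin, the paladin | the east bank: the dwarf, the rogue, the troll]
6. Farmer goes back to the west bank alone.  [the west bank: the bard, the cleric, the goblin, the paladin | the east bank: the dwarf, the rogue, the troll]
7. Farmer goes to the east bank with the paladin.  [the west bank: the bard, the cleric, the goblin | the east bank: the dwarf, the paladin, the rogue, the troll]
8. Farmer goes back to the west bank alone.  [the west bank: the bard, the cleric, the goblin | the east bank: the dwarf, the paladin, the rogue, the troll]
9. Farmer goes to the east bank with the bard.  [the west bank: the cleric, the goblin | the east bank: the bard, the dwarf, the paladin, the rogue, the troll]
10. Farmer goes back to the west bank alone.  [the west bank: the cleric, the goblin | the east bank: the bard, the dwarf, the paladin, the rogue, the troll]
11. Farmer goes to the east bank with the cleric.  [the west bank: the goblin | the east bank: the bard, the cleric, the dwarf, the paladin, the rogue, the troll]
12. Farmer goes back to the west bank alone.  [the west bank: the goblin | the east bank: the bard, the cleric, the dwarf, the paladin, the rogue, the troll]
13. Farmer goes to the east bank with the goblin.  [the west bank: — | the east bank: the bard, the cleric, the dwarf, the goblin, the paladin, the rogue, the troll]

13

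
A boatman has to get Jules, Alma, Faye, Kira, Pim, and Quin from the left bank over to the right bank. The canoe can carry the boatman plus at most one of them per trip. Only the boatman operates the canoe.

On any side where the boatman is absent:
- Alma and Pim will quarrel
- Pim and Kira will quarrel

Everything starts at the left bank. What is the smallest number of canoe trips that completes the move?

Counting alone: the boatman can take at most 1 across per trip to the right bank, so moving all 6 needs at least 6 loaded trips out, with a return between consecutive ones — at least 11 crossings.
The safety rule pushes this higher. Following every safe sequence of crossings, the most of the 6 that can be at the right bank as the canoe arrives there on crossing 11 is 5 — never all 6.
So no plan with fewer than 13 crossings exists, and this one achieves 13:
1. Boatman goes to the right bank with Pim.  [the left bank: Alma, Faye, Jules, Kira, Quin | the right bank: Pim]
2. Boatman goes back to the left bank alone.  [the left bank: Alma, Faye, Jules, Kira, Quin | the right bank: Pim]
3. Boatman goes to the right bank with Jules.  [the left bank: Alma, Faye, Kira, Quin | the right bank: Jules, Pim]
4. Boatman goes back to the left bank alone.  [the left bank: Alma, Faye, Kira, Quin | the right bank: Jules, Pim]
5. Boatman goes to the right bank with Alma.  [the left bank: Faye, Kira, Quin | the right bank: Alma, Jules, Pim]
6. Boatman goes back to the left bank with Pim.  [the left bank: Faye, Kira, Pim, Quin | the right bank: Alma, Jules]
7. Boatman goes to the right bank with Kira.  [the left bank: Faye, Pim, Quin | the right bank: Alma, Jules, Kira]
8. Boatman goes back to the left bank alone.  [the left bank: Faye, Pim, Quin | the right bank: Alma, Jules, Kira]
9. Boatman goes to the right bank with Faye.  [the left bank: Pim, Quin | the right bank: Alma, Faye, Jules, Kira]
10. Boatman goes back to the left bank alone.  [the left bank: Pim, Quin | the right bank: Alma, Faye, Jules, Kira]
11. Boatman goes to the right bank with Quin.  [the left bank: Pim | the right bank: Alma, Faye, Jules, Kira, Quin]
12. Boatman goes back to the left bank alone.  [the left bank: Pim | the right bank: Alma, Faye, Jules, Kira, Quin]
13. Boatman goes to the right bank with Pim.  [the left bank: — | the right bank: Alma, Faye, Jules, Kira, Pim, Quin]

13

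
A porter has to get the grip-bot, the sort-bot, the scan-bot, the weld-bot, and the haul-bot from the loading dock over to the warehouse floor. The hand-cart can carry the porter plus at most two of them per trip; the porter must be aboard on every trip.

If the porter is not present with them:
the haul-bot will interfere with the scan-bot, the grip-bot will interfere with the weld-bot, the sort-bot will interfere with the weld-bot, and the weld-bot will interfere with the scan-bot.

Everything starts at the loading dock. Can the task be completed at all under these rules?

Yes

1. Porter goes to the warehouse floor with the scan-bot and the weld-bot.
2. Porter goes back to the loading dock with the weld-bot.
3. Porter goes to the warehouse floor with the grip-bot and the sort-bot.
4. Porter goes back to the loading dock alone.
5. Porter goes to the warehouse floor with the haul-bot and the weld-bot.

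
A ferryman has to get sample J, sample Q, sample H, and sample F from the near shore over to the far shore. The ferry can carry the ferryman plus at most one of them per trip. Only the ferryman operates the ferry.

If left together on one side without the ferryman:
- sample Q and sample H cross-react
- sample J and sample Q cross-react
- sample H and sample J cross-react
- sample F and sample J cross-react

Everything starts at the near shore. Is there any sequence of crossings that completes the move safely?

No

Whatever the first load, the items left behind include a forbidden pair without the ferryman. No opening move is safe, so no plan exists.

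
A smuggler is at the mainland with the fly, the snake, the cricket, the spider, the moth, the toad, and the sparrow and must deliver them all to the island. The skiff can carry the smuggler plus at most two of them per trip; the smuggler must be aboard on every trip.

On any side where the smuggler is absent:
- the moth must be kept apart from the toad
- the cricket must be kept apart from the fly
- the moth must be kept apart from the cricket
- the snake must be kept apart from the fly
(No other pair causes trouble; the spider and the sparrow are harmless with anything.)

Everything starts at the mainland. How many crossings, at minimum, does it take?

Counting alone: the smuggler can take at most 2 across per trip to the island, so moving all 7 needs at least 4 loaded trips out, with a return between consecutive ones — at least 7 crossings.
The safety rule pushes this higher. Following every safe sequence of crossings, the most of the 7 that can be at the island as the skiff arrives there on crossing 7 is 6 — never all 7.
So no plan with fewer than 9 crossings exists, and this one achieves 9:
1. Smuggler goes to the island with the fly and the moth.  [the mainland: the cricket, the snake, the sparrow, the spider, the toad | the island: the fly, the moth]
2. Smuggler goes back to the mainland alone.  [the mainland: the cricket, the snake, the sparrow, the spider, the toad | the island: the fly, the moth]
3. Smuggler goes to the island with the snake.  [the mainland: the cricket, the sparrow, the spider, the toad | the island: the fly, the moth, the snake]
4. Smuggler goes back to the mainland with the fly.  [the mainland: the cricket, the fly, the sparrow, the spider, the toad | the island: the moth, the snake]
5. Smuggler goes to the island with the cricket and the spider.  [the mainland: the fly, the sparrow, the toad | the island: the cricket, the moth, the snake, the spider]
6. Smuggler goes back to the mainland with the moth.  [the mainland: the fly, the moth, the sparrow, the toad | the island: the cricket, the snake, the spider]
7. Smuggler goes to the island with the sparrow and the toad.  [the mainland: the fly, the moth | the island: the cricket, the snake, the sparrow, the spider, the toad]
8. Smuggler goes back to the mainland alone.  [the mainland: the fly, the moth | the island: the cricket, the snake, the sparrow, the spider, the toad]
9. Smuggler goes to the island with the fly and the moth.  [the mainland: — | the island: the cricket, the fly, the moth, the snake, the sparrow, the spider, the toad]

9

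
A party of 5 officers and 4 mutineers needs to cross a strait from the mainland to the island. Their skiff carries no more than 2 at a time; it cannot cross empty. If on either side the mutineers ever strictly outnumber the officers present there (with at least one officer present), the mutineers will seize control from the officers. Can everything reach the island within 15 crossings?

Yes

Yes — this plan uses 15 crossings (≤ 15):
1. 2 mutineers → the island.  (the mainland: 5O 2M; the island: 0O 2M)
2. 1 mutineer ← the mainland.  (the mainland: 5O 3M; the island: 0O 1M)
3. 2 mutineers → the island.  (the mainland: 5O 1M; the island: 0O 3M)
4. 1 mutineer ← the mainland.  (the mainland: 5O 2M; the island: 0O 2M)
5. 2 officers → the island.  (the mainland: 3O 2M; the island: 2O 2M)
6. 1 mutineer ← the mainland.  (the mainland: 3O 3M; the island: 2O 1M)
7. 1 officer and 1 mutineer → the island.  (the mainland: 2O 2M; the island: 3O 2M)
8. 1 officer ← the mainland.  (the mainland: 3O 2M; the island: 2O 2M)
9. 1 officer and 1 mutineer → the island.  (the mainland: 2O 1M; the island: 3O 3M)
10. 1 mutineer ← the mainland.  (the mainland: 2O 2M; the island: 3O 2M)
11. 1 officer and 1 mutineer → the island.  (the mainland: 1O 1M; the island: 4O 3M)
12. 1 officer ← the mainland.  (the mainland: 2O 1M; the island: 3O 3M)
13. 1 officer and 1 mutineer → the island.  (the mainland: 1O 0M; the island: 4O 4M)
14. 1 mutineer ← the mainland.  (the mainland: 1O 1M; the island: 4O 3M)
15. 1 officer and 1 mutineer → the island.  (the mainland: 0O 0M; the island: 5O 4M)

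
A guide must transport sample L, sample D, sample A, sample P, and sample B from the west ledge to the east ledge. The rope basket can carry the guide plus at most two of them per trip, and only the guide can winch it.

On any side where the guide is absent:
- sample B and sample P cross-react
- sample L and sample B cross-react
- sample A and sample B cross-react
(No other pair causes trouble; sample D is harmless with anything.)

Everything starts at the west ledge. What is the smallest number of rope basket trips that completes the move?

5

Counting alone: the guide can take at most 2 across per trip to the east ledge, so moving all 5 needs at least 3 loaded trips out, with a return between consecutive ones — at least 5 crossings.
The plan below uses exactly 5 crossings, so it is optimal:
1. Guide goes to the east ledge with sample B and sample L.
2. Guide goes back to the west ledge with sample B.
3. Guide goes to the east ledge with sample A and sample P.
4. Guide goes back to the west ledge alone.
5. Guide goes to the east ledge with sample B and sample D.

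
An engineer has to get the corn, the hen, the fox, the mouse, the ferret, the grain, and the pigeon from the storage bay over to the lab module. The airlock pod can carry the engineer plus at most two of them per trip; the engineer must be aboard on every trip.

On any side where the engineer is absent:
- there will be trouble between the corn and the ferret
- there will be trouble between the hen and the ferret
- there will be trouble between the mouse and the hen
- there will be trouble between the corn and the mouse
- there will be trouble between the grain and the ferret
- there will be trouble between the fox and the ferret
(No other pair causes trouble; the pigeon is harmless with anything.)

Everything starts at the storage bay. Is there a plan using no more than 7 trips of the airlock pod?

No

Counting alone: the engineer can take at most 2 across per trip to the lab module, so moving all 7 needs at least 4 loaded trips out, with a return between consecutive ones — at least 7 crossings.
The safety rule pushes this higher. Following every safe sequence of crossings, the most of the 7 that can be at the lab module as the airlock pod arrives there on crossing 7 is 6 — never all 7.
So the move cannot be finished within 7 crossings. (The shortest complete plan takes 9:)
1. Engineer goes to the lab module with the ferret and the mouse.
2. Engineer goes back to the storage bay alone.
3. Engineer goes to the lab module with the pigeon.
4. Engineer goes back to the storage bay alone.
5. Engineer goes to the lab module with the corn and the hen.
6. Engineer goes back to the storage bay with the ferret and the mouse.
7. Engineer goes to the lab module with the fox and the grain.
8. Engineer goes back to the storage bay alone.
9. Engineer goes to the lab module with the ferret and the mouse.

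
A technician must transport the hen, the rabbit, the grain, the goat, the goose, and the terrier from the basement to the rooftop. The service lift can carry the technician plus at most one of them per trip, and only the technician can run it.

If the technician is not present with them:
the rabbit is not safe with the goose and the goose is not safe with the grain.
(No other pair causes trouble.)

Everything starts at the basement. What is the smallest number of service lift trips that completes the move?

13

Counting alone: the technician can take at most 1 across per trip to the rooftop, so moving all 6 needs at least 6 loaded trips out, with a return between consecutive ones — at least 11 crossings.
The safety rule pushes this higher. Following every safe sequence of crossings, the most of the 6 that can be at the rooftop as the service lift arrives there on crossing 11 is 5 — never all 6.
So no plan with fewer than 13 crossings exists, and this one achieves 13:
1. Technician goes to the rooftop with the goose.
2. Technician goes back to the basement alone.
3. Technician goes to the rooftop with the hen.
4. Technician goes back to the basement alone.
5. Technician goes to the rooftop with the rabbit.
6. Technician goes back to the basement with the goose.
7. Technician goes to the rooftop with the grain.
8. Technician goes back to the basement alone.
9. Technician goes to the rooftop with the goat.
10. Technician goes back to the basement alone.
11. Technician goes to the rooftop with the terrier.
12. Technician goes back to the basement alone.
13. Technician goes to the rooftop with the goose.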